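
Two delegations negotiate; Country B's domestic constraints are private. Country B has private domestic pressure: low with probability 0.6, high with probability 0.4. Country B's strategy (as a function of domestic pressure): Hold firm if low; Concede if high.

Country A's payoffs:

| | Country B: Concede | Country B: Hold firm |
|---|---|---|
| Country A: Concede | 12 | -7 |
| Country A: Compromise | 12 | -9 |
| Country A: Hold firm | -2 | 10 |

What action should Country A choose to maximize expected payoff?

Hold firm

Compute Country A's expected payoff for each action, taking the expectation over Country B's type.
E[Concede] = 0.6·(-7) + 0.4·(12) = 0.6
E[Compromise] = 0.6·(-9) + 0.4·(12) = -0.6
E[Hold firm] = 0.6·(10) + 0.4·(-2) = 5.2
Best response: Hold firm (5.2 is the largest).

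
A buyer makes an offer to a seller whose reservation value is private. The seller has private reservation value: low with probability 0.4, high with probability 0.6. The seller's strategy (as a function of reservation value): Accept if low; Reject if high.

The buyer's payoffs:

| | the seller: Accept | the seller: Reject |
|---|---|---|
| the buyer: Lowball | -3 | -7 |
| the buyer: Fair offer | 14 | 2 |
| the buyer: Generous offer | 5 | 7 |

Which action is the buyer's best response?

Fair offer

E[Lowball] = 0.4·(-3) + 0.6·(-7) = -5.4
E[Fair offer] = 0.4·(14) + 0.6·(2) = 6.8
E[Generous offer] = 0.4·(5) + 0.6·(7) = 6.2
Best response: Fair offer (6.8 is the largest).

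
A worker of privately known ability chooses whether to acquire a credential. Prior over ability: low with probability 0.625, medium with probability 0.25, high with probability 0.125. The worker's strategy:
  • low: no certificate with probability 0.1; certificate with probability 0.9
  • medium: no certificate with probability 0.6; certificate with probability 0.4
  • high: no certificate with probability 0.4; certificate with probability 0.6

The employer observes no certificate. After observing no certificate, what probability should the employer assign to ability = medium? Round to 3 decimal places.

0.571

P(no certificate) = 0.625·0.1 + 0.25·0.6 + 0.125·0.4 = 0.2625
P(medium | no certificate) = (0.25·0.6) / 0.2625 = 0.15 / 0.2625 = 0.571429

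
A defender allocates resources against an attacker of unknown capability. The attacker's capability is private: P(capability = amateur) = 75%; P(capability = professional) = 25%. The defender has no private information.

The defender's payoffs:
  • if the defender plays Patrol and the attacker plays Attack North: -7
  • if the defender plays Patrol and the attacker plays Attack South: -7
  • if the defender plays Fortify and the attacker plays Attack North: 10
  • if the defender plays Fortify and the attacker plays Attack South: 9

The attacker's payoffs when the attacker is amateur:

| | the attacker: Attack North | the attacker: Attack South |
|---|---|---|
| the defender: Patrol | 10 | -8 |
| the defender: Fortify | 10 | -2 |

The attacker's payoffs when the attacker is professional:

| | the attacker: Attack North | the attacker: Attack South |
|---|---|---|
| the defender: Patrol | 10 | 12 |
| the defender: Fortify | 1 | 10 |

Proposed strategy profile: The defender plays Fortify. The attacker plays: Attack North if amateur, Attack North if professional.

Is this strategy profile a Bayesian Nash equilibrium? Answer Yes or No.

The defender plays Fortify: E[Fortify] = 0.75·(10) + 0.25·(10) = 10; E[Patrol] = -7. Best-responding. ✓
The attacker (capability amateur), facing Fortify: Attack North gives 10, Attack South gives -2. Proposed Attack North is best. ✓
The attacker (capability professional), facing Fortify: Attack North gives 1, Attack South gives 10. Proposed Attack North is not best — profitable deviation exists. ✗

No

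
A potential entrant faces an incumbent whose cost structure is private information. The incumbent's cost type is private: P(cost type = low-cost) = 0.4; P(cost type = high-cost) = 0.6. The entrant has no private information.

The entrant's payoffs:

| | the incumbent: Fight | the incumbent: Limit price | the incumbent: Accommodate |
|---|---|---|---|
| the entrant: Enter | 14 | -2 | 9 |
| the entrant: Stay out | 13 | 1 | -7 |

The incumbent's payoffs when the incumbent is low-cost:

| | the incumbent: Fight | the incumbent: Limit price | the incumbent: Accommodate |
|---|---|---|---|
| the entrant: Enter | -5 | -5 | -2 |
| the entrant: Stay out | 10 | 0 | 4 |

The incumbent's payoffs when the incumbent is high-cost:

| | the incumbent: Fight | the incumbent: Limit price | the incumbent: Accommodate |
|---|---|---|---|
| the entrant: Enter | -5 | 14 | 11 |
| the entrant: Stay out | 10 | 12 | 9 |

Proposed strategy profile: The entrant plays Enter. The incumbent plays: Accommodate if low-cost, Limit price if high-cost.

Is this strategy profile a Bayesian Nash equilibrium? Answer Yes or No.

The entrant plays Enter: E[Enter] = 0.4·(9) + 0.6·(-2) = 2.4; E[Stay out] = -2.2. Best-responding. ✓
The incumbent (cost type low-cost), facing Enter: Fight gives -5, Limit price gives -5, Accommodate gives -2. Proposed Accommodate is best. ✓
The incumbent (cost type high-cost), facing Enter: Fight gives -5, Limit price gives 14, Accommodate gives 11. Proposed Limit price is best. ✓

Yes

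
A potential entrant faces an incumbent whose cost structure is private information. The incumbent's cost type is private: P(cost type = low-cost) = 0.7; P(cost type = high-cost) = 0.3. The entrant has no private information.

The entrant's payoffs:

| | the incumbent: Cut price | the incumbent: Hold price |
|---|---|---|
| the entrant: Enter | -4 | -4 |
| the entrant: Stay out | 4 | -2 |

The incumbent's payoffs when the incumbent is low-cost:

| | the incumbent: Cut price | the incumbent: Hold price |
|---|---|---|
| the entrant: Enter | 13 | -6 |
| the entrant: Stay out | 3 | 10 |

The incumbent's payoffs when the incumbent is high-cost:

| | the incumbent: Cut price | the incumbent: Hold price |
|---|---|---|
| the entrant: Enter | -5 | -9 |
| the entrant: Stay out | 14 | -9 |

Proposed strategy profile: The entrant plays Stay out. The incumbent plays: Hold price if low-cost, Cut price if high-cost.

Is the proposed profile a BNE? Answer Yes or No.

Yes

The entrant plays Stay out: E[Stay out] = 0.7·(-2) + 0.3·(4) = -0.2; E[Enter] = -4. Best-responding. ✓
The incumbent (cost type low-cost), facing Stay out: Cut price gives 3, Hold price gives 10. Proposed Hold price is best. ✓
The incumbent (cost type high-cost), facing Stay out: Cut price gives 14, Hold price gives -9. Proposed Cut price is best. ✓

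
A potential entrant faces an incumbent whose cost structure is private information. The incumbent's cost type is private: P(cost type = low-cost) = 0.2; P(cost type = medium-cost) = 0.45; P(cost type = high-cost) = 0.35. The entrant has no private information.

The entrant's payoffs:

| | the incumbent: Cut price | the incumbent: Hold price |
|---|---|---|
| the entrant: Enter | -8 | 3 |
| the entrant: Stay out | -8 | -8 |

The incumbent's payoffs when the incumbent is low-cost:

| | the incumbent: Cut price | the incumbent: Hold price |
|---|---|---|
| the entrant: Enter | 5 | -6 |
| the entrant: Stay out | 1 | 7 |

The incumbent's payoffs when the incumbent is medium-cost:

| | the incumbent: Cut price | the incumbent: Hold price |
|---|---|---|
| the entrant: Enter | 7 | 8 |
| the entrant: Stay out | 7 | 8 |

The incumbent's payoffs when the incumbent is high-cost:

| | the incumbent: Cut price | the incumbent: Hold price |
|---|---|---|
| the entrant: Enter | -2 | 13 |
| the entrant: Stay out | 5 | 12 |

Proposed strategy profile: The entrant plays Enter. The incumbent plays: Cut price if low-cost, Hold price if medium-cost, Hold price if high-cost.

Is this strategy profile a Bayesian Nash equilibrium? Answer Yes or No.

Yes

The entrant plays Enter: E[Enter] = 0.2·(-8) + 0.45·(3) + 0.35·(3) = 0.8; E[Stay out] = -8. Best-responding. ✓
The incumbent (cost type low-cost), facing Enter: Cut price gives 5, Hold price gives -6. Proposed Cut price is best. ✓
The incumbent (cost type medium-cost), facing Enter: Cut price gives 7, Hold price gives 8. Proposed Hold price is best. ✓
The incumbent (cost type high-cost), facing Enter: Cut price gives -2, Hold price gives 13. Proposed Hold price is best. ✓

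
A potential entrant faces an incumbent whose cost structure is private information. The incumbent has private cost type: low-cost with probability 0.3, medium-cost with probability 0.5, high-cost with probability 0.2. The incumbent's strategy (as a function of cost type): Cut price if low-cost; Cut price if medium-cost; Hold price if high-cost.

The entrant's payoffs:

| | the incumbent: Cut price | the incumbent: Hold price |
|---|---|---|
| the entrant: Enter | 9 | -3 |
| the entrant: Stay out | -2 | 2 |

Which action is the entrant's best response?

Enter

Compute the entrant's expected payoff for each action, taking the expectation over the incumbent's type.
E[Enter] = 0.3·(9) + 0.5·(9) + 0.2·(-3) = 6.6
E[Stay out] = 0.3·(-2) + 0.5·(-2) + 0.2·(2) = -1.2
Best response: Enter (6.6 is the largest).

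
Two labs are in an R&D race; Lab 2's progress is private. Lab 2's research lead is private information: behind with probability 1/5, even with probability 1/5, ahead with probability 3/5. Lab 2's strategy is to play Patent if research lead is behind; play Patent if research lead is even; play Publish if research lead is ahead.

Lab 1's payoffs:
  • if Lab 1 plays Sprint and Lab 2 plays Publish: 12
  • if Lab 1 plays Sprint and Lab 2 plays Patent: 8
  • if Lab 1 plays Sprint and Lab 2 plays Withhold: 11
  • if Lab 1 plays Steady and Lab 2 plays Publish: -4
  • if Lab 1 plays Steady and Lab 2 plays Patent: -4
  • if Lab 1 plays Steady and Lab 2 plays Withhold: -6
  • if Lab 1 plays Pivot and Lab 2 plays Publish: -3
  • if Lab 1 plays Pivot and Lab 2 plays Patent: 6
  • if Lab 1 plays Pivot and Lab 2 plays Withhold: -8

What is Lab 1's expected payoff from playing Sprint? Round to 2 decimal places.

E[Sprint] = 1/5·8 + 1/5·8 + 3/5·12 = 8/5 + 8/5 + 36/5 = 52/5

10.40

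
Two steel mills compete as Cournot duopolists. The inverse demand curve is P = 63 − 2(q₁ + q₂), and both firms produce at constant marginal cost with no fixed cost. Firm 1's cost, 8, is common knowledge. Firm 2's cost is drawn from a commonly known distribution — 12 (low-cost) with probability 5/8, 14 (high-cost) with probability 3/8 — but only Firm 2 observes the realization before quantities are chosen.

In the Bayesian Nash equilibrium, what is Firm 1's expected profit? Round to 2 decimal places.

Firm 2 with cost c maximizes (63 − 2(q₁+q₂) − c)·q₂, giving q₂(c) = (63 − c − 2q₁)/4.
E[c₂] = 5/8·12 + 3/8·14 = 12.75
Firm 1's FOC against E[q₂] yields q₁ = (63 − 2·8 + E[c₂])/6 = (63 − 16 + 12.75)/6 = 9.95833.
E[P] = 63 − 2·(q₁ + E[q₂]) = 27.9167; Firm 1's expected profit = (E[P] − 8)·q₁ = (27.9167 − 8)·9.95833 = 198.337.

198.34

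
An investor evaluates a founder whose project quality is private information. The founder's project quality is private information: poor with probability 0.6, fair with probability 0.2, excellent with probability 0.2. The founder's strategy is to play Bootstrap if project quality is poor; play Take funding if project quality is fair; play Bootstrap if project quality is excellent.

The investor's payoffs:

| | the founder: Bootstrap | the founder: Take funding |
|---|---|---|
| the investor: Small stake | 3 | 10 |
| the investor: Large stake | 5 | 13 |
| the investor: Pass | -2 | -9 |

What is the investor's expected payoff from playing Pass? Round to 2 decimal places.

E[Pass] = 0.6·(-2) + 0.2·(-9) + 0.2·(-2) = (-1.2) + (-1.8) + (-0.4) = -3.4

-3.40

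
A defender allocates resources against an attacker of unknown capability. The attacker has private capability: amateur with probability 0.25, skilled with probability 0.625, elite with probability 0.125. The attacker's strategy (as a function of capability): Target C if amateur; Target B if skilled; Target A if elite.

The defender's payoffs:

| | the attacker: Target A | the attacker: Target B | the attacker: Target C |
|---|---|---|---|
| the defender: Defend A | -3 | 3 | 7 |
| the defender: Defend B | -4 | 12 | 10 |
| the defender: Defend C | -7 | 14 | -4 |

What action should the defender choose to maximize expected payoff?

E[Defend A] = 0.25·(7) + 0.625·(3) + 0.125·(-3) = 3.25
E[Defend B] = 0.25·(10) + 0.625·(12) + 0.125·(-4) = 9.5
E[Defend C] = 0.25·(-4) + 0.625·(14) + 0.125·(-7) = 6.875
Best response: Defend B (9.5 is the largest).

Defend B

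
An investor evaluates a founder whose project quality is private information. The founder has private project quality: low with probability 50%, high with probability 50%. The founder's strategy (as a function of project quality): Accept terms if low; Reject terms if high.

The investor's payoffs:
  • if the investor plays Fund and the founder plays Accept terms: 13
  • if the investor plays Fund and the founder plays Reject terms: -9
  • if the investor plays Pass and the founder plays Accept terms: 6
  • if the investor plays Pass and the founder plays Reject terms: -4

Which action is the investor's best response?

E[Fund] = 0.5·(13) + 0.5·(-9) = 2
E[Pass] = 0.5·(6) + 0.5·(-4) = 1
Best response: Fund (2 is the largest).

Fund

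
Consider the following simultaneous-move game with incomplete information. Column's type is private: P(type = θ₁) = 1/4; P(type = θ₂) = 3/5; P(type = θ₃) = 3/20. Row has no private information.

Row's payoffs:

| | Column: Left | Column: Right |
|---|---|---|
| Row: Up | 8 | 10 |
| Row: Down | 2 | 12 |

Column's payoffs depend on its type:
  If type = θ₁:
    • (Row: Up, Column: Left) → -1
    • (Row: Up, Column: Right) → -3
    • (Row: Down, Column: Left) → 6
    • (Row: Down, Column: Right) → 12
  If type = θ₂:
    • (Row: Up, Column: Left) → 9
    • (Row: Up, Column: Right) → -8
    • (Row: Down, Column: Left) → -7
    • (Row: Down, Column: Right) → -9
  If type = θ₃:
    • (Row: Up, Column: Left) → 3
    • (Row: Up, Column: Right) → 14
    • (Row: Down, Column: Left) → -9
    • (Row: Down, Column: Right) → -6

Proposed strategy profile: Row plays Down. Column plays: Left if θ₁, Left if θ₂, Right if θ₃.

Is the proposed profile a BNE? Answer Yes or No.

Row plays Down: E[Down] = 1/4·(2) + 3/5·(2) + 3/20·(12) = 7/2; E[Up] = 83/10. Not best-responding. ✗
Column (type θ₁), facing Down: Left gives 6, Right gives 12. Proposed Left is not best — profitable deviation exists. ✗
Column (type θ₂), facing Down: Left gives -7, Right gives -9. Proposed Left is best. ✓
Column (type θ₃), facing Down: Left gives -9, Right gives -6. Proposed Right is best. ✓

No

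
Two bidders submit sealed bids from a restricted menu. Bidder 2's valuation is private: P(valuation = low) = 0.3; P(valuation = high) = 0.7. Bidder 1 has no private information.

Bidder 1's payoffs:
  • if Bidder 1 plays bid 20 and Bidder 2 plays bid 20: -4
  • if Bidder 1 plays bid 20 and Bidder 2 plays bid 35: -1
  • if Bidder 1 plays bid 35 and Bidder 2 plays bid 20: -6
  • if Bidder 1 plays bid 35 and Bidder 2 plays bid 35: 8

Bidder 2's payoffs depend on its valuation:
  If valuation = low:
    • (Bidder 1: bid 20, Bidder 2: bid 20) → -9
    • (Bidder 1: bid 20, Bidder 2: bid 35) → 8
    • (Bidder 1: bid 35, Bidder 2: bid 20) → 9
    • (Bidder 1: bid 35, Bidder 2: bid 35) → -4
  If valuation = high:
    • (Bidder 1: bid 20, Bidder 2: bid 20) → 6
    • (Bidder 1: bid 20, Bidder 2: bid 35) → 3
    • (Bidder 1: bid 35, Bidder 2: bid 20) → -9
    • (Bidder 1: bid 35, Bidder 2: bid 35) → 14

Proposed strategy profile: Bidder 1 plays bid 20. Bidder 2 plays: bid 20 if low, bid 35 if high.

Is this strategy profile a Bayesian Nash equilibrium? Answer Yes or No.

Bidder 1 plays bid 20: E[bid 20] = 0.3·(-4) + 0.7·(-1) = -1.9; E[bid 35] = 3.8. Not best-responding. ✗
Bidder 2 (valuation low), facing bid 20: bid 20 gives -9, bid 35 gives 8. Proposed bid 20 is not best — profitable deviation exists. ✗
Bidder 2 (valuation high), facing bid 20: bid 20 gives 6, bid 35 gives 3. Proposed bid 35 is not best — profitable deviation exists. ✗

No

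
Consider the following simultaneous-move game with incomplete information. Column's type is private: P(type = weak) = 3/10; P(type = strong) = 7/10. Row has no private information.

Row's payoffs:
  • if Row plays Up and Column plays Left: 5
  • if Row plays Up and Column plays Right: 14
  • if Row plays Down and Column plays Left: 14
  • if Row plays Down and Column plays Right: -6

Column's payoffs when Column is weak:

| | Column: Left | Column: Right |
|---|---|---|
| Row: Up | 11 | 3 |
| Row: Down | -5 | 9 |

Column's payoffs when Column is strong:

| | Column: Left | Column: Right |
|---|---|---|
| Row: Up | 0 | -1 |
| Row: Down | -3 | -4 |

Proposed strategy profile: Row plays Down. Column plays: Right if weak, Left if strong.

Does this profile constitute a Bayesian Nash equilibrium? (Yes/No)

Yes

Row plays Down: E[Down] = 3/10·(-6) + 7/10·(14) = 8; E[Up] = 77/10. Best-responding. ✓
Column (type weak), facing Down: Left gives -5, Right gives 9. Proposed Right is best. ✓
Column (type strong), facing Down: Left gives -3, Right gives -4. Proposed Left is best. ✓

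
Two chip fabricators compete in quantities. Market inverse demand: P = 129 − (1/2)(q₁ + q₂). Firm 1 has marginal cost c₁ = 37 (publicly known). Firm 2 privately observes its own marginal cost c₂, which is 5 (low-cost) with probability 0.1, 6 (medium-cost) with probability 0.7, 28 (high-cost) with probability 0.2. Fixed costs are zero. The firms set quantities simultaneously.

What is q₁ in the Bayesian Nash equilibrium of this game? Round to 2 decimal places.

43.53

Type-c best response for Firm 2: q₂(c) = (129 − c) − q₁/2.
Firm 1 maximizes expected profit; its first-order condition is 129 − q₁ − (1/2)E[q₂] − 37 = 0.
Substituting E[q₂] and solving: E[c₂] = 10.3, so q₁ = (129 − 2·37 + 10.3)/(3/2) = 43.5333.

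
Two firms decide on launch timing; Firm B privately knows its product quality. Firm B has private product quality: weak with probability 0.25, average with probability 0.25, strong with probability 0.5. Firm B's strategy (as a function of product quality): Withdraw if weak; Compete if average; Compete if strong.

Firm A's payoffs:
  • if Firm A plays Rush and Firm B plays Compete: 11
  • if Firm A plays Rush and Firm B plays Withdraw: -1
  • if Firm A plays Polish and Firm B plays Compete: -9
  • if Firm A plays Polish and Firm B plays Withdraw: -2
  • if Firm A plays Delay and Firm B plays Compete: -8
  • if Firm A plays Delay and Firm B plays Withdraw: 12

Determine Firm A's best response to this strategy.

Rush

Compute Firm A's expected payoff for each action, taking the expectation over Firm B's type.
E[Rush] = 0.25·(-1) + 0.25·(11) + 0.5·(11) = 8
E[Polish] = 0.25·(-2) + 0.25·(-9) + 0.5·(-9) = -7.25
E[Delay] = 0.25·(12) + 0.25·(-8) + 0.5·(-8) = -3
Best response: Rush (8 is the largest).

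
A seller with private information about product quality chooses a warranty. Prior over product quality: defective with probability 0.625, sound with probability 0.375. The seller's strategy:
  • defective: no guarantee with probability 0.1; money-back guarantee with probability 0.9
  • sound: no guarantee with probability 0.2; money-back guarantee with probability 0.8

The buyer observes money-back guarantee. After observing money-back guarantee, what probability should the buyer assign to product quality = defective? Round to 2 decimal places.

Apply Bayes' rule using the sender's strategy as the likelihood.
P(money-back guarantee) = 0.625·0.9 + 0.375·0.8 = 0.8625
P(defective | money-back guarantee) = (0.625·0.9) / 0.8625 = 0.5625 / 0.8625 = 0.652174

0.65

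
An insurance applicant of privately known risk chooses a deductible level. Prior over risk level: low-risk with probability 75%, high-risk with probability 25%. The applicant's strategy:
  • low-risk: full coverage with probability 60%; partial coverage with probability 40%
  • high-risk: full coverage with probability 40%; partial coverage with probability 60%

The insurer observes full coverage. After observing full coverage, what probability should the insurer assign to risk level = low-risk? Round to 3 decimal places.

Apply Bayes' rule using the sender's strategy as the likelihood.
P(full coverage) = 0.75·0.6 + 0.25·0.4 = 0.55
P(low-risk | full coverage) = (0.75·0.6) / 0.55 = 0.45 / 0.55 = 0.818182

0.818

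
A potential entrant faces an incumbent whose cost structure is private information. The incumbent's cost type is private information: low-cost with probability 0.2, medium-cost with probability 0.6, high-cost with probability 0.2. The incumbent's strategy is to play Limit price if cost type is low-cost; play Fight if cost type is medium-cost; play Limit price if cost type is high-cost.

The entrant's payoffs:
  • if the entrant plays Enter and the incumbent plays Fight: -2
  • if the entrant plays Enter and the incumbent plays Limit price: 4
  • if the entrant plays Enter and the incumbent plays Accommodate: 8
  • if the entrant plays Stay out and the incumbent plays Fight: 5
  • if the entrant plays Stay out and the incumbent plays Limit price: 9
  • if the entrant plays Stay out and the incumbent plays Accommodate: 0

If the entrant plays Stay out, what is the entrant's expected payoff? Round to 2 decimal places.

6.60

E[Stay out] = 0.2·9 + 0.6·5 + 0.2·9 = 1.8 + 3 + 1.8 = 6.6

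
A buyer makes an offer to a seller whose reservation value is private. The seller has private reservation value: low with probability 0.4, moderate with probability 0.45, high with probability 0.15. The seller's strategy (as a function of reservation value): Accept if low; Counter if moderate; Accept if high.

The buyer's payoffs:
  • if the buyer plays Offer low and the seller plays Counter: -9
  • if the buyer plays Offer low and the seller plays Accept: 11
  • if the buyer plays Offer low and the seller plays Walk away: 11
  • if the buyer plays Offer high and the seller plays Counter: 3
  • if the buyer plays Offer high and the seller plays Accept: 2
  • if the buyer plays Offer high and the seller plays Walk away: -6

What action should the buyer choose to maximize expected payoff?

E[Offer low] = 0.4·(11) + 0.45·(-9) + 0.15·(11) = 2
E[Offer high] = 0.4·(2) + 0.45·(3) + 0.15·(2) = 2.45
Best response: Offer high (2.45 is the largest).

Offer high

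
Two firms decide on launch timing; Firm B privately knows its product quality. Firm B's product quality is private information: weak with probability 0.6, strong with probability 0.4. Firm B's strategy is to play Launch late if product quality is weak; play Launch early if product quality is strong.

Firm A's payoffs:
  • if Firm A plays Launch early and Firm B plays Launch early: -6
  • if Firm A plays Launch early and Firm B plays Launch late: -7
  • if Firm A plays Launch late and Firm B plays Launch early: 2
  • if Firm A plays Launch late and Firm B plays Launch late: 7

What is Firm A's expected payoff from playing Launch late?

E[Launch late] = 0.6·7 + 0.4·2 = 4.2 + 0.8 = 5

5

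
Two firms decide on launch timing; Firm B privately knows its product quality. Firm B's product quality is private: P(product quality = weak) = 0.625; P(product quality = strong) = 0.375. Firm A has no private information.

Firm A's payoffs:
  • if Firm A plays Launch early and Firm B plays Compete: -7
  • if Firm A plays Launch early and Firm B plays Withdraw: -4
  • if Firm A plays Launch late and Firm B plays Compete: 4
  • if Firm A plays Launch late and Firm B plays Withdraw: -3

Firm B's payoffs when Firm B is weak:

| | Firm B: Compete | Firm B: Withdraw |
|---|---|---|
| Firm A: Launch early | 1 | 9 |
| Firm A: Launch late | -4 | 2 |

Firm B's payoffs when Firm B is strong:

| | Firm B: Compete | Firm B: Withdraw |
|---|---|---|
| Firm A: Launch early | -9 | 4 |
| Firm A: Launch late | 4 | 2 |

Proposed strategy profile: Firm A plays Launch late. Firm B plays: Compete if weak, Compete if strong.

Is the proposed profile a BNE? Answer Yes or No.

No

Firm A plays Launch late: E[Launch late] = 0.625·(4) + 0.375·(4) = 4; E[Launch early] = -7. Best-responding. ✓
Firm B (product quality weak), facing Launch late: Compete gives -4, Withdraw gives 2. Proposed Compete is not best — profitable deviation exists. ✗
Firm B (product quality strong), facing Launch late: Compete gives 4, Withdraw gives 2. Proposed Compete is best. ✓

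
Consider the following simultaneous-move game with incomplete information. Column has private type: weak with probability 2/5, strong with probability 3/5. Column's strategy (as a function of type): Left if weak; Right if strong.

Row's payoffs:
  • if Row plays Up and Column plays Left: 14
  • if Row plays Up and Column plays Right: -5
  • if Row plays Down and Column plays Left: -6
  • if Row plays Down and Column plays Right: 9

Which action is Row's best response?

Compute Row's expected payoff for each action, taking the expectation over Column's type.
E[Up] = 2/5·(14) + 3/5·(-5) = 13/5
E[Down] = 2/5·(-6) + 3/5·(9) = 3
Best response: Down (3 is the largest).

Down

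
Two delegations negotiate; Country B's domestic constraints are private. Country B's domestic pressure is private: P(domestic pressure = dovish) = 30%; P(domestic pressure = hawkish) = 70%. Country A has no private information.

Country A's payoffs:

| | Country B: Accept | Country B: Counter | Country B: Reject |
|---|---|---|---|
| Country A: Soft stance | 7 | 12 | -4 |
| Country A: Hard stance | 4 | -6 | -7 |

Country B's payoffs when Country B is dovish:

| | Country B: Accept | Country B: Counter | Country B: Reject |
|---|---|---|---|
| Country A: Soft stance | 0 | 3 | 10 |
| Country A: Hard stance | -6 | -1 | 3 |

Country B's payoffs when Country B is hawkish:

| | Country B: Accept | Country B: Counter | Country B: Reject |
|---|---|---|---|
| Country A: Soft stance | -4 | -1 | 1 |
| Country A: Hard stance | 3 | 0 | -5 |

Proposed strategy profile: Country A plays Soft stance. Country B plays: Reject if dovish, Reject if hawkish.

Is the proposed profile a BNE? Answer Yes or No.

Country A plays Soft stance: E[Soft stance] = 0.3·(-4) + 0.7·(-4) = -4; E[Hard stance] = -7. Best-responding. ✓
Country B (domestic pressure dovish), facing Soft stance: Accept gives 0, Counter gives 3, Reject gives 10. Proposed Reject is best. ✓
Country B (domestic pressure hawkish), facing Soft stance: Accept gives -4, Counter gives -1, Reject gives 1. Proposed Reject is best. ✓

Yes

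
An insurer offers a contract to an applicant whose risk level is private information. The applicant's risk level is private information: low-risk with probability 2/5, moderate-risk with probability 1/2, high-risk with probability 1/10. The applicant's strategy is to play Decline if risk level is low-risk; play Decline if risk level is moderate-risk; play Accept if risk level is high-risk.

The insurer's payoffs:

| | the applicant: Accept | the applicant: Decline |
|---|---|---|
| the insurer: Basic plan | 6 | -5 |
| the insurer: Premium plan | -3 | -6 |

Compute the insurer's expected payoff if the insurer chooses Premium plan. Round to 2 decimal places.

-5.70

E[Premium plan] = 2/5·(-6) + 1/2·(-6) + 1/10·(-3) = (-12/5) + (-3) + (-3/10) = -57/10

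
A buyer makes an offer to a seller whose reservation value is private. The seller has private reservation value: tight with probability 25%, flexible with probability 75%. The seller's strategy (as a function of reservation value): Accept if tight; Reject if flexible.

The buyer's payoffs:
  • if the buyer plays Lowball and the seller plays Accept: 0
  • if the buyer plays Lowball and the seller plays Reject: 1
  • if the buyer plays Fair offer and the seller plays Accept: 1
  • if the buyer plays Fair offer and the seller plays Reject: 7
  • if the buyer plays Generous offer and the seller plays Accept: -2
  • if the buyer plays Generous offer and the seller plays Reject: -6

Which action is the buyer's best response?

Fair offer

E[Lowball] = 0.25·(0) + 0.75·(1) = 0.75
E[Fair offer] = 0.25·(1) + 0.75·(7) = 5.5
E[Generous offer] = 0.25·(-2) + 0.75·(-6) = -5
Best response: Fair offer (5.5 is the largest).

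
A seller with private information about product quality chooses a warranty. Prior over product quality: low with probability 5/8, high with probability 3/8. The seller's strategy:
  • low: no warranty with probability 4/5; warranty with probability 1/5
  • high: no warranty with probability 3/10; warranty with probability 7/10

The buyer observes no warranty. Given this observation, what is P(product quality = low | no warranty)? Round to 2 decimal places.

Apply Bayes' rule using the sender's strategy as the likelihood.
P(no warranty) = (5/8)·(4/5) + (3/8)·(3/10) = 49/80
P(low | no warranty) = ((5/8)·(4/5)) / (49/80) = (1/2) / (49/80) = 40/49

0.82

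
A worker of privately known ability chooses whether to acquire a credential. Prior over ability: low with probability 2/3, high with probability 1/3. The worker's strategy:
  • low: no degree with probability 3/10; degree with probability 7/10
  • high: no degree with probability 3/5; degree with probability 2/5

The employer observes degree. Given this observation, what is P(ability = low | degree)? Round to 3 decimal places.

Apply Bayes' rule using the sender's strategy as the likelihood.
P(degree) = (2/3)·(7/10) + (1/3)·(2/5) = 3/5
P(low | degree) = ((2/3)·(7/10)) / (3/5) = (7/15) / (3/5) = 7/9

0.778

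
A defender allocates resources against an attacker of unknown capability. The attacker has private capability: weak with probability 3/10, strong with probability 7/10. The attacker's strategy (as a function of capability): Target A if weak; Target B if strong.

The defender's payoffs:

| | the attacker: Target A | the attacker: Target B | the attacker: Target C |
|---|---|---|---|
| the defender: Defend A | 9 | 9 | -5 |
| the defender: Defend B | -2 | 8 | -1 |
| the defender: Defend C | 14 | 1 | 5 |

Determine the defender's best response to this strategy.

Compute the defender's expected payoff for each action, taking the expectation over the attacker's type.
E[Defend A] = 3/10·(9) + 7/10·(9) = 9
E[Defend B] = 3/10·(-2) + 7/10·(8) = 5
E[Defend C] = 3/10·(14) + 7/10·(1) = 49/10
Best response: Defend A (9 is the largest).

Defend A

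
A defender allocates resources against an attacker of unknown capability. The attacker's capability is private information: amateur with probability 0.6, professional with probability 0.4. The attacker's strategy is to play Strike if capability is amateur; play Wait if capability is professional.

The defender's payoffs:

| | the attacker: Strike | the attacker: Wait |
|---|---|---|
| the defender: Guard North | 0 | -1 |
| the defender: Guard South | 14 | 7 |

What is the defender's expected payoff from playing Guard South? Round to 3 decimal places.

11.200

Take the expectation over the attacker's capability, weighting each type's action by its prior probability.
E[Guard South] = 0.6·14 + 0.4·7 = 8.4 + 2.8 = 11.2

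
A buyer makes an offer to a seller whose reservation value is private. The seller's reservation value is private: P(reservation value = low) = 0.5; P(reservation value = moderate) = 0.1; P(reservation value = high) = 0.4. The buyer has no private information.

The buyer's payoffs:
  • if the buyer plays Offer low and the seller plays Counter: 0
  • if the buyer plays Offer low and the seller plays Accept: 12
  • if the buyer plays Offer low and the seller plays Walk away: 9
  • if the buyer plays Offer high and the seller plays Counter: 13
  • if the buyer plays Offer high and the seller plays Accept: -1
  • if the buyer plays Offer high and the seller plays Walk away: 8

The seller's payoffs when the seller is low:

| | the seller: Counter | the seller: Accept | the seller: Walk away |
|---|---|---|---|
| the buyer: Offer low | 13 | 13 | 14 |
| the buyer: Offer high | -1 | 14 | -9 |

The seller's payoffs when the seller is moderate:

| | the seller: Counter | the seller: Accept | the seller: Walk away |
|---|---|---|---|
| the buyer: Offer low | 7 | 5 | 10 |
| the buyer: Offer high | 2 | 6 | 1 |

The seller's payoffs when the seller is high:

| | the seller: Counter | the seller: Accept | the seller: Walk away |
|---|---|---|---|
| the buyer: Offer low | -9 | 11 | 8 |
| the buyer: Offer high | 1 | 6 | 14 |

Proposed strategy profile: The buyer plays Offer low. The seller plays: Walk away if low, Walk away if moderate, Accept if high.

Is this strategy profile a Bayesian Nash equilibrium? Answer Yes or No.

Yes

A profile is a BNE iff every type of every player is best-responding given beliefs about the other side.
The buyer plays Offer low: E[Offer low] = 0.5·(9) + 0.1·(9) + 0.4·(12) = 10.2; E[Offer high] = 4.4. Best-responding. ✓
The seller (reservation value low), facing Offer low: Counter gives 13, Accept gives 13, Walk away gives 14. Proposed Walk away is best. ✓
The seller (reservation value moderate), facing Offer low: Counter gives 7, Accept gives 5, Walk away gives 10. Proposed Walk away is best. ✓
The seller (reservation value high), facing Offer low: Counter gives -9, Accept gives 11, Walk away gives 8. Proposed Accept is best. ✓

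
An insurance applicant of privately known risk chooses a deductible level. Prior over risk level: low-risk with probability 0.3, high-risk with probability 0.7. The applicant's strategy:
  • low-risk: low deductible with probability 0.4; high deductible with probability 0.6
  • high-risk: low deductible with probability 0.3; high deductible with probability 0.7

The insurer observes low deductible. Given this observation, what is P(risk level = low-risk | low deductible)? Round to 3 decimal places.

Apply Bayes' rule using the sender's strategy as the likelihood.
P(low deductible) = 0.3·0.4 + 0.7·0.3 = 0.33
P(low-risk | low deductible) = (0.3·0.4) / 0.33 = 0.12 / 0.33 = 0.363636

0.364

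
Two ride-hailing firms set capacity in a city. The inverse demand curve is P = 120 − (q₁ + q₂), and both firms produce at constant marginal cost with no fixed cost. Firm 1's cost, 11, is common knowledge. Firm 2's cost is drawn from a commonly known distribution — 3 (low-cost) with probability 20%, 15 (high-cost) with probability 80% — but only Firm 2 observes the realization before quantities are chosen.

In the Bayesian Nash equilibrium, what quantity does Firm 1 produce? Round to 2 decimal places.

Type-c best response for Firm 2: q₂(c) = (120 − c)/2 − q₁/2.
Firm 1 maximizes expected profit; its first-order condition is 120 − 2q₁ − E[q₂] − 11 = 0.
Substituting E[q₂] and solving: E[c₂] = 12.6, so q₁ = (120 − 2·11 + 12.6)/3 = 36.8667.

36.87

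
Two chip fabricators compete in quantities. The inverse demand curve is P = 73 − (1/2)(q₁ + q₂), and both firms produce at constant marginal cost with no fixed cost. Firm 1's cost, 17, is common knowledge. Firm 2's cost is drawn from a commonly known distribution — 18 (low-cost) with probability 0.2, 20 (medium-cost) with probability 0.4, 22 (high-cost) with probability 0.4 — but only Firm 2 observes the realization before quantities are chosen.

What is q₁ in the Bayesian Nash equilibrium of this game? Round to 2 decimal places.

Each type of Firm 2 best-responds to q₁; Firm 1 best-responds to the expected q₂ over Firm 2's types.
Firm 2 with cost c maximizes (73 − (1/2)(q₁+q₂) − c)·q₂, giving q₂(c) = (73 − c − (1/2)q₁).
E[c₂] = 0.2·18 + 0.4·20 + 0.4·22 = 20.4
Firm 1's FOC against E[q₂] yields q₁ = (73 − 2·17 + E[c₂])/(3/2) = (73 − 34 + 20.4)/(3/2) = 39.6.

39.60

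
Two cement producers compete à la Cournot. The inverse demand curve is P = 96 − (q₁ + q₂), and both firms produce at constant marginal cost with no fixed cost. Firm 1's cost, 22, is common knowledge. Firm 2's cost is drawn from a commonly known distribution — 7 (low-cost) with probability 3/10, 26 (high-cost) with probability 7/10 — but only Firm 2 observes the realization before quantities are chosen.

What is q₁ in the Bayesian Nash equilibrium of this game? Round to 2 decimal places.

24.10

Type-c best response for Firm 2: q₂(c) = (96 − c)/2 − q₁/2.
Firm 1 maximizes expected profit; its first-order condition is 96 − 2q₁ − E[q₂] − 22 = 0.
Substituting E[q₂] and solving: E[c₂] = 20.3, so q₁ = (96 − 2·22 + 20.3)/3 = 24.1.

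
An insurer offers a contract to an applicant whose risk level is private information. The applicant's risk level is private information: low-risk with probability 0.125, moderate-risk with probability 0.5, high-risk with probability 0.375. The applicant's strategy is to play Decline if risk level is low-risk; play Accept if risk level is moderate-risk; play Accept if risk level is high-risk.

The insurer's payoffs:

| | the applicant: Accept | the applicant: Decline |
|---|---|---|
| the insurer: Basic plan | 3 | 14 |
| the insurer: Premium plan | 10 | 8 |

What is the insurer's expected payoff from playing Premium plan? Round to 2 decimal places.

9.75

E[Premium plan] = 0.125·8 + 0.5·10 + 0.375·10 = 1 + 5 + 3.75 = 9.75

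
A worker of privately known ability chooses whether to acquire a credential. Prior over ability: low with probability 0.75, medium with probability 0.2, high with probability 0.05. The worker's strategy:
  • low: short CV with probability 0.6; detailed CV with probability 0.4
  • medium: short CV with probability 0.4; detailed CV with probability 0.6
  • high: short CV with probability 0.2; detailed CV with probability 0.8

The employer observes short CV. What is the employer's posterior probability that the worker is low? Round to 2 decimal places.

P(short CV) = 0.75·0.6 + 0.2·0.4 + 0.05·0.2 = 0.54
P(low | short CV) = (0.75·0.6) / 0.54 = 0.45 / 0.54 = 0.833333

0.83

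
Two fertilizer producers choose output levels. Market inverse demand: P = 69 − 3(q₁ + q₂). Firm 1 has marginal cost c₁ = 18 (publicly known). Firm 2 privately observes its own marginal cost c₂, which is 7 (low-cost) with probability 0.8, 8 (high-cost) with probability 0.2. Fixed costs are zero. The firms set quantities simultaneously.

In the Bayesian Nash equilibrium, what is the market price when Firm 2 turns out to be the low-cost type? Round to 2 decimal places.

Each type of Firm 2 best-responds to q₁; Firm 1 best-responds to the expected q₂ over Firm 2's types.
Firm 2 with cost c maximizes (69 − 3(q₁+q₂) − c)·q₂, giving q₂(c) = (69 − c − 3q₁)/6.
E[c₂] = 0.8·7 + 0.2·8 = 7.2
Firm 1's FOC against E[q₂] yields q₁ = (69 − 2·18 + E[c₂])/9 = (69 − 36 + 7.2)/9 = 4.46667.
q₂(low-cost) = 8.1, so P = 69 − 3·(4.46667 + 8.1) = 31.3.

31.30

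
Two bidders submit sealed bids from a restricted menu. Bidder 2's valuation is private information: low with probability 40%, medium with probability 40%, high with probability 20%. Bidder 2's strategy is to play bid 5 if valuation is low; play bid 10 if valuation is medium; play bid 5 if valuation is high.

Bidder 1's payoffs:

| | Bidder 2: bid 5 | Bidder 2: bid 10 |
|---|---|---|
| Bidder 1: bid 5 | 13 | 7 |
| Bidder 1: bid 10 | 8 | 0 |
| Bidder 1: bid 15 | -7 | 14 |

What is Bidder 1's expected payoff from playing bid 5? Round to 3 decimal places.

E[bid 5] = 0.4·13 + 0.4·7 + 0.2·13 = 5.2 + 2.8 + 2.6 = 10.6

10.600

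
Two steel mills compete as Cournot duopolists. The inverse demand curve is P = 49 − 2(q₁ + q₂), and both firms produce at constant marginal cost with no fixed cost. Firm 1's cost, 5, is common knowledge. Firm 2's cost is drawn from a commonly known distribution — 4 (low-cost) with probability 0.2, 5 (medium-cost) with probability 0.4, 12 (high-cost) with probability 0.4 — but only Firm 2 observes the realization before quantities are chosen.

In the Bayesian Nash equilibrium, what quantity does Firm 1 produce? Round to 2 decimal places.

Type-c best response for Firm 2: q₂(c) = (49 − c)/4 − q₁/2.
Firm 1 maximizes expected profit; its first-order condition is 49 − 4q₁ − 2E[q₂] − 5 = 0.
Substituting E[q₂] and solving: E[c₂] = 7.6, so q₁ = (49 − 2·5 + 7.6)/6 = 7.76667.

7.77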